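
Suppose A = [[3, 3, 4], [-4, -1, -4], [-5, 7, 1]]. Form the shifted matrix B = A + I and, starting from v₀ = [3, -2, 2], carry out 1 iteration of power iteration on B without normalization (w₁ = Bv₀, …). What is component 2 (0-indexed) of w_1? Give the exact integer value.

B = A + I has rows (4, 3, 4); (-4, 0, -4); (-5, 7, 2)
w1 = Bv₀ = (4·3 + 3·(-2) + 4·2; (-4)·3 + 0·(-2) + (-4)·2; (-5)·3 + 7·(-2) + 2·2) = (14, -20, -25)
Requested component of w1: -25

-25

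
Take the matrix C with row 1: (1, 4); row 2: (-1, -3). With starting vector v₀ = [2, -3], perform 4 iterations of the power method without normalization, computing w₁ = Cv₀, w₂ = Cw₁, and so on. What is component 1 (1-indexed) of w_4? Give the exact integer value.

w1 = Cv₀ = (-10, 7)
w2 = Cw1 = (18, -11)
w3 = Cw2 = (-26, 15)
w4 = Cw3 = (34, -19)
The requested component of w4 is 34.

34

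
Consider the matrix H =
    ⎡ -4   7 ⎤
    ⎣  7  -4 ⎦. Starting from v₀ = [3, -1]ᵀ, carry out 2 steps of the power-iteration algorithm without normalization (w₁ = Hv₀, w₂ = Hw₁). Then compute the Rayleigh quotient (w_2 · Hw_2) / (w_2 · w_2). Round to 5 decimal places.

w1 = Hv₀ = ((-4)·3 + 7·(-1); 7·3 + (-4)·(-1)) = (-19, 25)
w2 = Hw1 = ((-4)·(-19) + 7·25; 7·(-19) + (-4)·25) = (251, -233)
Hw2 = (-2635, 2689)
w2·Hw2 = 251·(-2635) + (-233)·2689 = -1287922; w2·w2 = 251·251 + (-233)·(-233) = 117290
λ ≈ -1287922/117290 = -10.98066

-10.98066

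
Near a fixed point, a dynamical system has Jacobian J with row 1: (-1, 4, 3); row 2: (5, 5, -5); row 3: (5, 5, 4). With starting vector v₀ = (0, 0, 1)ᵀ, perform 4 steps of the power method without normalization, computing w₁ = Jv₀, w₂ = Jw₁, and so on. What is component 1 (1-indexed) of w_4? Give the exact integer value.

w1 = Jv₀ = ((-1)·0 + 4·0 + 3·1; 5·0 + 5·0 + (-5)·1; 5·0 + 5·0 + 4·1) = (3, -5, 4)
w2 = Jw1 = ((-1)·3 + 4·(-5) + 3·4; 5·3 + 5·(-5) + (-5)·4; 5·3 + 5·(-5) + 4·4) = (-11, -30, 6)
w3 = Jw2 = (-91, -235, -181)
w4 = Jw3 = (-1392, -725, -2354)
The requested component of w4 is -1392.

-1392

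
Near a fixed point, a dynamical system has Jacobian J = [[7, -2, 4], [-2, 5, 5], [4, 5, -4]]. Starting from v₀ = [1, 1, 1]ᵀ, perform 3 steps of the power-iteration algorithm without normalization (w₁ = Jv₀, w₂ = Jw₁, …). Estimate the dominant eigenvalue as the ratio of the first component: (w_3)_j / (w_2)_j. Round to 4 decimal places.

w1 = Jv₀ = (7·1 + (-2)·1 + 4·1; (-2)·1 + 5·1 + 5·1; 4·1 + 5·1 + (-4)·1) = (9, 8, 5)
w2 = Jw1 = (7·9 + (-2)·8 + 4·5; (-2)·9 + 5·8 + 5·5; 4·9 + 5·8 + (-4)·5) = (67, 47, 56)
w3 = Jw2 = (599, 381, 279)
Ratio at component: 599 / 67 = 8.9403

8.9403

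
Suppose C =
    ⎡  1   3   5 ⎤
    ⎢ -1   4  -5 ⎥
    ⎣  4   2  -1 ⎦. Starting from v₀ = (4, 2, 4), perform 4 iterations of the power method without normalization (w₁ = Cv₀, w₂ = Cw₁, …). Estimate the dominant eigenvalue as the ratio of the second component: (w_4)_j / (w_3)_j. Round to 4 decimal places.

w1 = Cv₀ = (1·4 + 3·2 + 5·4; (-1)·4 + 4·2 + (-5)·4; 4·4 + 2·2 + (-1)·4) = (30, -16, 16)
w2 = Cw1 = (1·30 + 3·(-16) + 5·16; (-1)·30 + 4·(-16) + (-5)·16; 4·30 + 2·(-16) + (-1)·16) = (62, -174, 72)
w3 = Cw2 = (-100, -1118, -172)
w4 = Cw3 = (-4314, -3512, -2464)
Ratio at component: -3512 / -1118 = 3.1413

λ ≈ 3.1413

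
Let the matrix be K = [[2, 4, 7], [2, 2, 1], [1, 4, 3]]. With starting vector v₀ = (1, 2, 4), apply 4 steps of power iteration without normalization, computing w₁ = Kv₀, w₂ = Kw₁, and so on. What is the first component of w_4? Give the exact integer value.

15644

w1 = Kv₀ = (2·1 + 4·2 + 7·4; 2·1 + 2·2 + 1·4; 1·1 + 4·2 + 3·4) = (38, 10, 21)
w2 = Kw1 = (2·38 + 4·10 + 7·21; 2·38 + 2·10 + 1·21; 1·38 + 4·10 + 3·21) = (263, 117, 141)
w3 = Kw2 = (1981, 901, 1154)
w4 = Kw3 = (15644, 6918, 9047)
The requested component of w4 is 15644.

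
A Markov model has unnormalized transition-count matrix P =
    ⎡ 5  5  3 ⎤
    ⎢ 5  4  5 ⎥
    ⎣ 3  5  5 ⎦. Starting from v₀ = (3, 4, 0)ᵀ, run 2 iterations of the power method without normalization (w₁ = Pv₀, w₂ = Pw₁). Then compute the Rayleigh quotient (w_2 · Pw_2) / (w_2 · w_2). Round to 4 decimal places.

λ ≈ 13.3466

w1 = Pv₀ = (5·3 + 5·4 + 3·0; 5·3 + 4·4 + 5·0; 3·3 + 5·4 + 5·0) = (35, 31, 29)
w2 = Pw1 = (5·35 + 5·31 + 3·29; 5·35 + 4·31 + 5·29; 3·35 + 5·31 + 5·29) = (417, 444, 405)
Pw2 = (5520, 5886, 5496)
w2·Pw2 = 417·5520 + 444·5886 + 405·5496 = 7141104; w2·w2 = 417·417 + 444·444 + 405·405 = 535050
λ ≈ 7141104/535050 = 13.3466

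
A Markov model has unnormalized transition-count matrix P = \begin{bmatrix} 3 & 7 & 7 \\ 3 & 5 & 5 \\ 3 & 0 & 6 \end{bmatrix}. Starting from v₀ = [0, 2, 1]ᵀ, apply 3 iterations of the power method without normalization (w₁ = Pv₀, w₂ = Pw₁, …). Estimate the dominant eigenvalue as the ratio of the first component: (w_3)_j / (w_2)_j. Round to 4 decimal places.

w1 = Pv₀ = (3·0 + 7·2 + 7·1; 3·0 + 5·2 + 5·1; 3·0 + 0·2 + 6·1) = (21, 15, 6)
w2 = Pw1 = (3·21 + 7·15 + 7·6; 3·21 + 5·15 + 5·6; 3·21 + 0·15 + 6·6) = (210, 168, 99)
w3 = Pw2 = (2499, 1965, 1224)
Ratio at component: 2499 / 210 = 11.9000

11.9000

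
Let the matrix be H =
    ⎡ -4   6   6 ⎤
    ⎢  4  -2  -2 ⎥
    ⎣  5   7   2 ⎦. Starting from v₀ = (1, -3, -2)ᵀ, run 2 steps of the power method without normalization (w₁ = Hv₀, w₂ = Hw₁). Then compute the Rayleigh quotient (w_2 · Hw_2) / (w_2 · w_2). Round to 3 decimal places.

w1 = Hv₀ = ((-4)·1 + 6·(-3) + 6·(-2); 4·1 + (-2)·(-3) + (-2)·(-2); 5·1 + 7·(-3) + 2·(-2)) = (-34, 14, -20)
w2 = Hw1 = ((-4)·(-34) + 6·14 + 6·(-20); 4·(-34) + (-2)·14 + (-2)·(-20); 5·(-34) + 7·14 + 2·(-20)) = (100, -124, -112)
Hw2 = (-1816, 872, -592)
w2·Hw2 = 100·(-1816) + (-124)·872 + (-112)·(-592) = -223424; w2·w2 = 100·100 + (-124)·(-124) + (-112)·(-112) = 37920
λ ≈ -223424/37920 = -5.892

-5.892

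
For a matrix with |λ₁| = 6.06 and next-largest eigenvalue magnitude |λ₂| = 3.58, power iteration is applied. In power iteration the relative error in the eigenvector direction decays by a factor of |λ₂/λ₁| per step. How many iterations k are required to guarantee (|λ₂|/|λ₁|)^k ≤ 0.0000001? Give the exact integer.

|λ₂/λ₁| = 3.58/6.06 = 0.59076
Need k ≥ ln(0.0000001) / ln(0.59076) = -16.1181 / -0.5263 ≈ 30.623
Smallest integer k satisfying the bound: 31

31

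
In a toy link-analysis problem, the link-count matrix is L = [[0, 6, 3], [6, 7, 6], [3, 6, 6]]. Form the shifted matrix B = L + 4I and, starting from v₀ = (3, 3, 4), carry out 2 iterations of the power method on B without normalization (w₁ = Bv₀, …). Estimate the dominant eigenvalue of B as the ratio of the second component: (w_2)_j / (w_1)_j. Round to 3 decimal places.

μ ≈ 19.720

B = L + 4I has rows (4, 6, 3); (6, 11, 6); (3, 6, 10)
w1 = Bv₀ = (4·3 + 6·3 + 3·4; 6·3 + 11·3 + 6·4; 3·3 + 6·3 + 10·4) = (42, 75, 67)
w2 = Bw1 = (4·42 + 6·75 + 3·67; 6·42 + 11·75 + 6·67; 3·42 + 6·75 + 10·67) = (819, 1479, 1246)
Ratio: 1479/75 = 19.720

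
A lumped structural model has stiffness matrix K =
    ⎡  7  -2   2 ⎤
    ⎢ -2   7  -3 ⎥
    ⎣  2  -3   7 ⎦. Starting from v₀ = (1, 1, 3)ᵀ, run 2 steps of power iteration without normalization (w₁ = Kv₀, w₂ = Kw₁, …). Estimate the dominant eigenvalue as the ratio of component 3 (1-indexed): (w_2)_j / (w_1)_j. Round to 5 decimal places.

w1 = Kv₀ = (7·1 + (-2)·1 + 2·3; (-2)·1 + 7·1 + (-3)·3; 2·1 + (-3)·1 + 7·3) = (11, -4, 20)
w2 = Kw1 = (7·11 + (-2)·(-4) + 2·20; (-2)·11 + 7·(-4) + (-3)·20; 2·11 + (-3)·(-4) + 7·20) = (125, -110, 174)
Ratio at component: 174 / 20 = 8.70000

λ ≈ 8.70000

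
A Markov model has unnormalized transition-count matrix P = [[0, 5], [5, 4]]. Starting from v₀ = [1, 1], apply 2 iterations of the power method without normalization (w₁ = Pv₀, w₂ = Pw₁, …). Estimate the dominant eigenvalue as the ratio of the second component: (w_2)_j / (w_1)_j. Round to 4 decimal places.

w1 = Pv₀ = (5, 9)
w2 = Pw1 = (45, 61)
Ratio at component: 61 / 9 = 6.7778

6.7778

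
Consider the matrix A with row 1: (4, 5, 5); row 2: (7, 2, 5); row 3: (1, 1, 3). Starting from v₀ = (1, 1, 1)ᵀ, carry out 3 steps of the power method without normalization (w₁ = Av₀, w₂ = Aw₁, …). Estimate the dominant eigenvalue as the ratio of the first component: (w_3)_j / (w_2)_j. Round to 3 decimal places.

10.424

w1 = Av₀ = (4·1 + 5·1 + 5·1; 7·1 + 2·1 + 5·1; 1·1 + 1·1 + 3·1) = (14, 14, 5)
w2 = Aw1 = (4·14 + 5·14 + 5·5; 7·14 + 2·14 + 5·5; 1·14 + 1·14 + 3·5) = (151, 151, 43)
w3 = Aw2 = (1574, 1574, 431)
Ratio at component: 1574 / 151 = 10.424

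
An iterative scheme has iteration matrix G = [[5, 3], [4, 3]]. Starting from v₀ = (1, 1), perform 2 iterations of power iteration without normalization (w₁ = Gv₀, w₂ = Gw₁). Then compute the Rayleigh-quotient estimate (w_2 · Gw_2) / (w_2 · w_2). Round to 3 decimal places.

λ ≈ 7.605

w1 = Gv₀ = (8, 7)
w2 = Gw1 = (61, 53)
Gw2 = (464, 403)
w2·Gw2 = 61·464 + 53·403 = 49663; w2·w2 = 61·61 + 53·53 = 6530
λ ≈ 49663/6530 = 7.605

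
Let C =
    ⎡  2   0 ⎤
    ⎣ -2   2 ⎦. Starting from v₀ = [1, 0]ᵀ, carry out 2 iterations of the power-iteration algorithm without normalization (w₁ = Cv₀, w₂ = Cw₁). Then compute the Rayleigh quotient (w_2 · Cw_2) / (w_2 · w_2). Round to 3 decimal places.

2.800

w1 = Cv₀ = (2, -2)
w2 = Cw1 = (4, -8)
Cw2 = (8, -24)
w2·Cw2 = 4·8 + (-8)·(-24) = 224; w2·w2 = 4·4 + (-8)·(-8) = 80
λ ≈ 224/80 = 2.800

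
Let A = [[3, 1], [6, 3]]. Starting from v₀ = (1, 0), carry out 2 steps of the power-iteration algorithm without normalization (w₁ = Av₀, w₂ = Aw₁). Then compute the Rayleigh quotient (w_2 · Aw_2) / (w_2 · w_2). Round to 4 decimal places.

w1 = Av₀ = (3, 6)
w2 = Aw1 = (15, 36)
Aw2 = (81, 198)
w2·Aw2 = 15·81 + 36·198 = 8343; w2·w2 = 15·15 + 36·36 = 1521
λ ≈ 8343/1521 = 5.4852

5.4852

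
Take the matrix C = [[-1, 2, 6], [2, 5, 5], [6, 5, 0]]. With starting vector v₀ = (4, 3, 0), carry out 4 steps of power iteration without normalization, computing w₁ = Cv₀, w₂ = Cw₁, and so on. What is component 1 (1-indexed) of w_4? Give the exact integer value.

w1 = Cv₀ = ((-1)·4 + 2·3 + 6·0; 2·4 + 5·3 + 5·0; 6·4 + 5·3 + 0·0) = (2, 23, 39)
w2 = Cw1 = ((-1)·2 + 2·23 + 6·39; 2·2 + 5·23 + 5·39; 6·2 + 5·23 + 0·39) = (278, 314, 127)
w3 = Cw2 = (1112, 2761, 3238)
w4 = Cw3 = (23838, 32219, 20477)
The requested component of w4 is 23838.

23838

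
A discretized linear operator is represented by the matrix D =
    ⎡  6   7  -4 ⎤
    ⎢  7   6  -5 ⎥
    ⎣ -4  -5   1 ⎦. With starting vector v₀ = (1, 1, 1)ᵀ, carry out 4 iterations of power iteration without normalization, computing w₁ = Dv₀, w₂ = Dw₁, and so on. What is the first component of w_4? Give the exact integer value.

35338

w1 = Dv₀ = (6·1 + 7·1 + (-4)·1; 7·1 + 6·1 + (-5)·1; (-4)·1 + (-5)·1 + 1·1) = (9, 8, -8)
w2 = Dw1 = (6·9 + 7·8 + (-4)·(-8); 7·9 + 6·8 + (-5)·(-8); (-4)·9 + (-5)·8 + 1·(-8)) = (142, 151, -84)
w3 = Dw2 = (2245, 2320, -1407)
w4 = Dw3 = (35338, 36670, -21987)
The requested component of w4 is 35338.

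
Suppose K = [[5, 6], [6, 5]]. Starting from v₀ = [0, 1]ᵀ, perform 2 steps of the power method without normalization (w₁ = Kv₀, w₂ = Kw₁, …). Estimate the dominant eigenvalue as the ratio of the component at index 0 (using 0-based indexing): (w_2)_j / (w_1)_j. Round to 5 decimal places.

λ ≈ 10.00000

w1 = Kv₀ = (5·0 + 6·1; 6·0 + 5·1) = (6, 5)
w2 = Kw1 = (5·6 + 6·5; 6·6 + 5·5) = (60, 61)
Ratio at component: 60 / 6 = 10.00000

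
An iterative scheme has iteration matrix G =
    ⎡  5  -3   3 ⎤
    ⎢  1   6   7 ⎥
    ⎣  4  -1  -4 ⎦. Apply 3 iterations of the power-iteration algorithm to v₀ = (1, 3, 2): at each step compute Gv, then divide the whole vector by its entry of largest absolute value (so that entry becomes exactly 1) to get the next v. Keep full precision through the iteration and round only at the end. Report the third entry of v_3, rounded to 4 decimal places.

Gv0 = (2.00000, 33.00000, -7.00000); divide by 33.00000 → v1 = (0.06061, 1.00000, -0.21212)
Gv1 = (-3.33333, 4.57576, 0.09091); divide by 4.57576 → v2 = (-0.72848, 1.00000, 0.01987)
Gv2 = (-6.58278, 5.41060, -3.99338); divide by -6.58278 → v3 = (1.00000, -0.82193, 0.60664)
Requested entry of v3: -603/-994 = 0.6066

0.6066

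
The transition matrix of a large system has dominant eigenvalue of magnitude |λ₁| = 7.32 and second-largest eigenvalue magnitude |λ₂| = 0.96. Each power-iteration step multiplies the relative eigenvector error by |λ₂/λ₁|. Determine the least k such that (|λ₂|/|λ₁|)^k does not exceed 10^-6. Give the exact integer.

|λ₂/λ₁| = 0.96/7.32 = 0.13115
Need k ≥ ln(10^-6) / ln(0.13115) = -13.8155 / -2.0314 ≈ 6.801
Smallest integer k satisfying the bound: 7

7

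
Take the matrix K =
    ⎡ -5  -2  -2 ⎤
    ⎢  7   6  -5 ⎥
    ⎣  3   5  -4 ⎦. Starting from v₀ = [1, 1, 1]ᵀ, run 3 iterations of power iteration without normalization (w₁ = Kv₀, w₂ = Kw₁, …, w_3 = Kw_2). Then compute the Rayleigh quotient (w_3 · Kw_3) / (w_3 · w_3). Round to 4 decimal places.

λ ≈ -1.5611

w1 = Kv₀ = ((-5)·1 + (-2)·1 + (-2)·1; 7·1 + 6·1 + (-5)·1; 3·1 + 5·1 + (-4)·1) = (-9, 8, 4)
w2 = Kw1 = ((-5)·(-9) + (-2)·8 + (-2)·4; 7·(-9) + 6·8 + (-5)·4; 3·(-9) + 5·8 + (-4)·4) = (21, -35, -3)
w3 = Kw2 = (-29, -48, -100)
Kw3 = (441, 9, 73)
w3·Kw3 = (-29)·441 + (-48)·9 + (-100)·73 = -20521; w3·w3 = (-29)·(-29) + (-48)·(-48) + (-100)·(-100) = 13145
λ ≈ -20521/13145 = -1.5611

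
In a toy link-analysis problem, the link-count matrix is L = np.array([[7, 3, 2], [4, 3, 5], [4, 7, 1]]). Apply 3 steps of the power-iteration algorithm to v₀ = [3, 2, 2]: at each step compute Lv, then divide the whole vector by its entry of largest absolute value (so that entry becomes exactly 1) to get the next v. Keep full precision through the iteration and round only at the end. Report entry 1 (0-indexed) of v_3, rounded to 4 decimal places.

Lv0 = (31.00000, 28.00000, 28.00000); divide by 31.00000 → v1 = (1.00000, 0.90323, 0.90323)
Lv1 = (11.51613, 11.22581, 11.22581); divide by 11.51613 → v2 = (1.00000, 0.97479, 0.97479)
Lv2 = (11.87395, 11.79832, 11.79832); divide by 11.87395 → v3 = (1.00000, 0.99363, 0.99363)
Requested entry of v3: 4212/4239 = 0.9936

0.9936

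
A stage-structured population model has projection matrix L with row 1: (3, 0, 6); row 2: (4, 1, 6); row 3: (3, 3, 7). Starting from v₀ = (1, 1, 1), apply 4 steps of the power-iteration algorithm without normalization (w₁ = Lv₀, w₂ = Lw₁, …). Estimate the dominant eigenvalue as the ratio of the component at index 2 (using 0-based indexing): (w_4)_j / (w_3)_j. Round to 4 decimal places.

w1 = Lv₀ = (3·1 + 0·1 + 6·1; 4·1 + 1·1 + 6·1; 3·1 + 3·1 + 7·1) = (9, 11, 13)
w2 = Lw1 = (3·9 + 0·11 + 6·13; 4·9 + 1·11 + 6·13; 3·9 + 3·11 + 7·13) = (105, 125, 151)
w3 = Lw2 = (1221, 1451, 1747)
w4 = Lw3 = (14145, 16817, 20245)
Ratio at component: 20245 / 1747 = 11.5884

λ ≈ 11.5884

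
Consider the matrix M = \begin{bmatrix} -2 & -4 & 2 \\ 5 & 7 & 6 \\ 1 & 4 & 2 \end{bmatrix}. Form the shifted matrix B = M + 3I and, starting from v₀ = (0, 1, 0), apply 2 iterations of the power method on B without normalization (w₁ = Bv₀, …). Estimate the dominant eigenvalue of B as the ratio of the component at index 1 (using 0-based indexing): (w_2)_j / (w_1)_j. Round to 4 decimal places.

μ ≈ 10.4000

B = M + 3I has rows (1, -4, 2); (5, 10, 6); (1, 4, 5)
w1 = Bv₀ = (1·0 + (-4)·1 + 2·0; 5·0 + 10·1 + 6·0; 1·0 + 4·1 + 5·0) = (-4, 10, 4)
w2 = Bw1 = (1·(-4) + (-4)·10 + 2·4; 5·(-4) + 10·10 + 6·4; 1·(-4) + 4·10 + 5·4) = (-36, 104, 56)
Ratio: 104/10 = 10.4000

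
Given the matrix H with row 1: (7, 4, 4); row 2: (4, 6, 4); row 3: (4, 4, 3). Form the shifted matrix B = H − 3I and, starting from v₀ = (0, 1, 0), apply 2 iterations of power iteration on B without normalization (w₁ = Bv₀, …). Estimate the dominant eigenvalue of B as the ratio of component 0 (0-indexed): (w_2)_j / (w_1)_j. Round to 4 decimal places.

11.0000

B = H − 3I has rows (4, 4, 4); (4, 3, 4); (4, 4, 0)
w1 = Bv₀ = (4, 3, 4)
w2 = Bw1 = (44, 41, 28)
Ratio: 44/4 = 11.0000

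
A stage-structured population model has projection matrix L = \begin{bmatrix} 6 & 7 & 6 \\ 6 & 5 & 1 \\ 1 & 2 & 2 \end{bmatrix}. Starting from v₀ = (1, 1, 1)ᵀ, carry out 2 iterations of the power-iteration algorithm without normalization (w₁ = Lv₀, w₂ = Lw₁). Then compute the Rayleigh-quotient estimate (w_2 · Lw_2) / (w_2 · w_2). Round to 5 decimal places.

12.91351

w1 = Lv₀ = (6·1 + 7·1 + 6·1; 6·1 + 5·1 + 1·1; 1·1 + 2·1 + 2·1) = (19, 12, 5)
w2 = Lw1 = (6·19 + 7·12 + 6·5; 6·19 + 5·12 + 1·5; 1·19 + 2·12 + 2·5) = (228, 179, 53)
Lw2 = (2939, 2316, 692)
w2·Lw2 = 228·2939 + 179·2316 + 53·692 = 1121332; w2·w2 = 228·228 + 179·179 + 53·53 = 86834
λ ≈ 1121332/86834 = 12.91351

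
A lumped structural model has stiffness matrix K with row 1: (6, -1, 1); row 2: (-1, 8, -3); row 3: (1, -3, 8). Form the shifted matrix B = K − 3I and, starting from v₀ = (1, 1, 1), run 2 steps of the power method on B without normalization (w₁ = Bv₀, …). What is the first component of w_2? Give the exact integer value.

11

B = K − 3I has rows (3, -1, 1); (-1, 5, -3); (1, -3, 5)
w1 = Bv₀ = (3·1 + (-1)·1 + 1·1; (-1)·1 + 5·1 + (-3)·1; 1·1 + (-3)·1 + 5·1) = (3, 1, 3)
w2 = Bw1 = (3·3 + (-1)·1 + 1·3; (-1)·3 + 5·1 + (-3)·3; 1·3 + (-3)·1 + 5·3) = (11, -7, 15)
Requested component of w2: 11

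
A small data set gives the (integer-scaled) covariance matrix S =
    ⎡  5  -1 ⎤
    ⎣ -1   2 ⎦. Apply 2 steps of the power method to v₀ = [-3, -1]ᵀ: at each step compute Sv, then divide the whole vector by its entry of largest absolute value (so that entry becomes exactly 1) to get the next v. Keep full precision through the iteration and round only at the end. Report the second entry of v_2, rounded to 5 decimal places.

-0.22535

Sv0 = (-14.000000, 1.000000); divide by -14.000000 → v1 = (1.000000, -0.071429)
Sv1 = (5.071429, -1.142857); divide by 5.071429 → v2 = (1.000000, -0.225352)
Requested entry of v2: 16/-71 = -0.22535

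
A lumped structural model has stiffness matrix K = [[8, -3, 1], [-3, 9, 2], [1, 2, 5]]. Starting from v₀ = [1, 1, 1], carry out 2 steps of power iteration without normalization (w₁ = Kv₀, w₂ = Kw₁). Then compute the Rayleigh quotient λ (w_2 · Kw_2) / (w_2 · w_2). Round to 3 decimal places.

w1 = Kv₀ = (8·1 + (-3)·1 + 1·1; (-3)·1 + 9·1 + 2·1; 1·1 + 2·1 + 5·1) = (6, 8, 8)
w2 = Kw1 = (8·6 + (-3)·8 + 1·8; (-3)·6 + 9·8 + 2·8; 1·6 + 2·8 + 5·8) = (32, 70, 62)
Kw2 = (108, 658, 482)
w2·Kw2 = 32·108 + 70·658 + 62·482 = 79400; w2·w2 = 32·32 + 70·70 + 62·62 = 9768
λ ≈ 79400/9768 = 8.129

8.129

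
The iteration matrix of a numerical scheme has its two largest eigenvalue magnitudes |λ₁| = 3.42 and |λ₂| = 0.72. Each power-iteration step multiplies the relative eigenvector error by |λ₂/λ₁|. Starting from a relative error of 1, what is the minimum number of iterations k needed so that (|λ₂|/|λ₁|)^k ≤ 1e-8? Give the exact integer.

12

|λ₂/λ₁| = 0.72/3.42 = 0.21053
Need k ≥ ln(1e-8) / ln(0.21053) = -18.4207 / -1.5581 ≈ 11.822
Smallest integer k satisfying the bound: 12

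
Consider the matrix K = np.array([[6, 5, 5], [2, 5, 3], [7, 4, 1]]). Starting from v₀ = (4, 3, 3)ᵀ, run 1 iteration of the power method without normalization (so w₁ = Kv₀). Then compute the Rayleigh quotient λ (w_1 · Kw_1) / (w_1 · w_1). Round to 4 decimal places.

12.7927

w1 = Kv₀ = (6·4 + 5·3 + 5·3; 2·4 + 5·3 + 3·3; 7·4 + 4·3 + 1·3) = (54, 32, 43)
Kw1 = (699, 397, 549)
w1·Kw1 = 54·699 + 32·397 + 43·549 = 74057; w1·w1 = 54·54 + 32·32 + 43·43 = 5789
λ ≈ 74057/5789 = 12.7927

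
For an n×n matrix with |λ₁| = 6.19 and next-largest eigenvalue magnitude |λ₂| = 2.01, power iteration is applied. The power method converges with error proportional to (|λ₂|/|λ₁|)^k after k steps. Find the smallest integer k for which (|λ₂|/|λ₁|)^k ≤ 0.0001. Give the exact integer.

|λ₂/λ₁| = 2.01/6.19 = 0.32472
Need k ≥ ln(0.0001) / ln(0.32472) = -9.2103 / -1.1248 ≈ 8.188
Smallest integer k satisfying the bound: 9

9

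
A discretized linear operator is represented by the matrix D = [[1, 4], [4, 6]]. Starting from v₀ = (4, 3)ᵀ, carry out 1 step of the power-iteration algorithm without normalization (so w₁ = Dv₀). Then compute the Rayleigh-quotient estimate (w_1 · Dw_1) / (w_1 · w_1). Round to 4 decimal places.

8.1756

w1 = Dv₀ = (1·4 + 4·3; 4·4 + 6·3) = (16, 34)
Dw1 = (152, 268)
w1·Dw1 = 16·152 + 34·268 = 11544; w1·w1 = 16·16 + 34·34 = 1412
λ ≈ 11544/1412 = 8.1756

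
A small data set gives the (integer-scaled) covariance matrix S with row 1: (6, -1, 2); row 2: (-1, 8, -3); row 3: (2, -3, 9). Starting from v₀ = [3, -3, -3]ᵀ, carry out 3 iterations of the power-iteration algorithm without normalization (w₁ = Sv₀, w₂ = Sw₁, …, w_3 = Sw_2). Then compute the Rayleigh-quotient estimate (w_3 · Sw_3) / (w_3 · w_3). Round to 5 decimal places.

w1 = Sv₀ = (6·3 + (-1)·(-3) + 2·(-3); (-1)·3 + 8·(-3) + (-3)·(-3); 2·3 + (-3)·(-3) + 9·(-3)) = (15, -18, -12)
w2 = Sw1 = (6·15 + (-1)·(-18) + 2·(-12); (-1)·15 + 8·(-18) + (-3)·(-12); 2·15 + (-3)·(-18) + 9·(-12)) = (84, -123, -24)
w3 = Sw2 = (579, -996, 321)
Sw3 = (5112, -9510, 7035)
w3·Sw3 = 579·5112 + (-996)·(-9510) + 321·7035 = 14690043; w3·w3 = 579·579 + (-996)·(-996) + 321·321 = 1430298
λ ≈ 14690043/1430298 = 10.27062

λ ≈ 10.27062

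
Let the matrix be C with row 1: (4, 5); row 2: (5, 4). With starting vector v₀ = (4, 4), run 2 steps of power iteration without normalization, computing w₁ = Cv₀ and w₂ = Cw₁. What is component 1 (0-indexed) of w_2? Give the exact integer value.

324

w1 = Cv₀ = (4·4 + 5·4; 5·4 + 4·4) = (36, 36)
w2 = Cw1 = (4·36 + 5·36; 5·36 + 4·36) = (324, 324)
The requested component of w2 is 324.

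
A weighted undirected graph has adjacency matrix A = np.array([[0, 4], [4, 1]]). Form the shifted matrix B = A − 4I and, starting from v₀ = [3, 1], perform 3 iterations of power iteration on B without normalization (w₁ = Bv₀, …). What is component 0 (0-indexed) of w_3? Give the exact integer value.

B = A − 4I has rows (-4, 4); (4, -3)
w1 = Bv₀ = ((-4)·3 + 4·1; 4·3 + (-3)·1) = (-8, 9)
w2 = Bw1 = ((-4)·(-8) + 4·9; 4·(-8) + (-3)·9) = (68, -59)
w3 = Bw2 = (-508, 449)
Requested component of w3: -508

-508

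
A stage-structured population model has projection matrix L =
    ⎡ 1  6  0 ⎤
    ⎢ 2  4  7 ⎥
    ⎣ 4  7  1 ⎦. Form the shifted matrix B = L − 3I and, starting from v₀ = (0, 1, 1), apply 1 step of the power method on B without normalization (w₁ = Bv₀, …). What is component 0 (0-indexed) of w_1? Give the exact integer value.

6

B = L − 3I has rows (-2, 6, 0); (2, 1, 7); (4, 7, -2)
w1 = Bv₀ = (6, 8, 5)
Requested component of w1: 6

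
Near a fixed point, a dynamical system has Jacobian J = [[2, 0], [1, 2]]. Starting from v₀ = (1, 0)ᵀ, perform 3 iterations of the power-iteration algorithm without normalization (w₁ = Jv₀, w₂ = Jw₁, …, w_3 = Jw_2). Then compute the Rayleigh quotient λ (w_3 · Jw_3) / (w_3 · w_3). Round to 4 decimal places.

w1 = Jv₀ = (2·1 + 0·0; 1·1 + 2·0) = (2, 1)
w2 = Jw1 = (2·2 + 0·1; 1·2 + 2·1) = (4, 4)
w3 = Jw2 = (8, 12)
Jw3 = (16, 32)
w3·Jw3 = 8·16 + 12·32 = 512; w3·w3 = 8·8 + 12·12 = 208
λ ≈ 512/208 = 2.4615

λ ≈ 2.4615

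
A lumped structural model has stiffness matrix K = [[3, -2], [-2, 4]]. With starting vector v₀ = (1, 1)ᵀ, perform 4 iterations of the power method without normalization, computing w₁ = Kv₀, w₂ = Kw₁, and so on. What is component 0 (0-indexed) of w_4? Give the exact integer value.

w1 = Kv₀ = (3·1 + (-2)·1; (-2)·1 + 4·1) = (1, 2)
w2 = Kw1 = (3·1 + (-2)·2; (-2)·1 + 4·2) = (-1, 6)
w3 = Kw2 = (-15, 26)
w4 = Kw3 = (-97, 134)
The requested component of w4 is -97.

-97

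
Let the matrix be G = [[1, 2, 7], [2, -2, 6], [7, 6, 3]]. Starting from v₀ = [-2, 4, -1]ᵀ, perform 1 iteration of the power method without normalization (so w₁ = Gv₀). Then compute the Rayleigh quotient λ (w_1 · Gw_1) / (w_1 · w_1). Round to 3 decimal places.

w1 = Gv₀ = (-1, -18, 7)
Gw1 = (12, 76, -94)
w1·Gw1 = (-1)·12 + (-18)·76 + 7·(-94) = -2038; w1·w1 = (-1)·(-1) + (-18)·(-18) + 7·7 = 374
λ ≈ -2038/374 = -5.449

λ ≈ -5.449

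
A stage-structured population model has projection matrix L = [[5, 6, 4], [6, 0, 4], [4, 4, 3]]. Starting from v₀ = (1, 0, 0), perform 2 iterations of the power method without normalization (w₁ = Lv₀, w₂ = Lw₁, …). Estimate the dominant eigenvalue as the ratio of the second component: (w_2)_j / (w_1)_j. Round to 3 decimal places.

w1 = Lv₀ = (5·1 + 6·0 + 4·0; 6·1 + 0·0 + 4·0; 4·1 + 4·0 + 3·0) = (5, 6, 4)
w2 = Lw1 = (5·5 + 6·6 + 4·4; 6·5 + 0·6 + 4·4; 4·5 + 4·6 + 3·4) = (77, 46, 56)
Ratio at component: 46 / 6 = 7.667

λ ≈ 7.667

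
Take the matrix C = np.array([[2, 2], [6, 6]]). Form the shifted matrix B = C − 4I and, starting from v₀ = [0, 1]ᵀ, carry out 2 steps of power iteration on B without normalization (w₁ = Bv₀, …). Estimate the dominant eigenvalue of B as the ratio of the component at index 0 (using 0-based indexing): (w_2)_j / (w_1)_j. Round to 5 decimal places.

B = C − 4I has rows (-2, 2); (6, 2)
w1 = Bv₀ = (2, 2)
w2 = Bw1 = (0, 16)
Ratio: 0/2 = 0.00000

μ ≈ 0.00000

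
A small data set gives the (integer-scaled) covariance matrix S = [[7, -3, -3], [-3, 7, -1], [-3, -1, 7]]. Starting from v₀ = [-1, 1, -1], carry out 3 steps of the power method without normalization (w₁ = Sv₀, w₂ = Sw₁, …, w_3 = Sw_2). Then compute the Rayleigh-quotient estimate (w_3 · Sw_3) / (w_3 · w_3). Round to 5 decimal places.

λ ≈ 9.73131

w1 = Sv₀ = (7·(-1) + (-3)·1 + (-3)·(-1); (-3)·(-1) + 7·1 + (-1)·(-1); (-3)·(-1) + (-1)·1 + 7·(-1)) = (-7, 11, -5)
w2 = Sw1 = (7·(-7) + (-3)·11 + (-3)·(-5); (-3)·(-7) + 7·11 + (-1)·(-5); (-3)·(-7) + (-1)·11 + 7·(-5)) = (-67, 103, -25)
w3 = Sw2 = (-703, 947, -77)
Sw3 = (-7531, 8815, 623)
w3·Sw3 = (-703)·(-7531) + 947·8815 + (-77)·623 = 13594127; w3·w3 = (-703)·(-703) + 947·947 + (-77)·(-77) = 1396947
λ ≈ 13594127/1396947 = 9.73131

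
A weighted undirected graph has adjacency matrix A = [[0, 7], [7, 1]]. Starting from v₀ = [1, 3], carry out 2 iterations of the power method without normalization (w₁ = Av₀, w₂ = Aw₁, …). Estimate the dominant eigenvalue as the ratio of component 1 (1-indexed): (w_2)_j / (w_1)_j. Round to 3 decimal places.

λ ≈ 3.333

w1 = Av₀ = (0·1 + 7·3; 7·1 + 1·3) = (21, 10)
w2 = Aw1 = (0·21 + 7·10; 7·21 + 1·10) = (70, 157)
Ratio at component: 70 / 21 = 3.333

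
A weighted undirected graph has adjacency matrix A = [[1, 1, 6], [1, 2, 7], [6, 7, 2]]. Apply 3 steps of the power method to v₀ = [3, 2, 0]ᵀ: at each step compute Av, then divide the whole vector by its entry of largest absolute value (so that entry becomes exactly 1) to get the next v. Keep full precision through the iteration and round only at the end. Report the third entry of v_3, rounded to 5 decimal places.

1.00000

Av0 = (5.000000, 7.000000, 32.000000); divide by 32.000000 → v1 = (0.156250, 0.218750, 1.000000)
Av1 = (6.375000, 7.593750, 4.468750); divide by 7.593750 → v2 = (0.839506, 1.000000, 0.588477)
Av2 = (5.370370, 6.958848, 13.213992); divide by 13.213992 → v3 = (0.406415, 0.526627, 1.000000)
Requested entry of v3: 3211/3211 = 1.00000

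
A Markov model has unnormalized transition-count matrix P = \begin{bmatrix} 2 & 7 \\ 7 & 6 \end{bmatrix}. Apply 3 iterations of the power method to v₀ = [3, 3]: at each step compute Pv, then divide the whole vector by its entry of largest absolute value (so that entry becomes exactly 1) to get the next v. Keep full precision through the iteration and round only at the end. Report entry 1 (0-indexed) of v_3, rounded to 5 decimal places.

1.00000

Pv0 = (27.000000, 39.000000); divide by 39.000000 → v1 = (0.692308, 1.000000)
Pv1 = (8.384615, 10.846154); divide by 10.846154 → v2 = (0.773050, 1.000000)
Pv2 = (8.546099, 11.411348); divide by 11.411348 → v3 = (0.748912, 1.000000)
Requested entry of v3: 4827/4827 = 1.00000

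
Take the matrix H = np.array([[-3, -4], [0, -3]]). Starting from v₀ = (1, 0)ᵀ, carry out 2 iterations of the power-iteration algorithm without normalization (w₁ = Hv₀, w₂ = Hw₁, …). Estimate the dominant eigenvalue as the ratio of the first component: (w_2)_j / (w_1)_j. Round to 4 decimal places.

w1 = Hv₀ = ((-3)·1 + (-4)·0; 0·1 + (-3)·0) = (-3, 0)
w2 = Hw1 = ((-3)·(-3) + (-4)·0; 0·(-3) + (-3)·0) = (9, 0)
Ratio at component: 9 / -3 = -3.0000

-3.0000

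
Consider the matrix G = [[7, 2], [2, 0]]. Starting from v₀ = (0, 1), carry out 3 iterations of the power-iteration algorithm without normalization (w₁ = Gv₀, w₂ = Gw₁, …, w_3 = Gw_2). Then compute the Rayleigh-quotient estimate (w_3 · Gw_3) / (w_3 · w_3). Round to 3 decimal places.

7.531

w1 = Gv₀ = (7·0 + 2·1; 2·0 + 0·1) = (2, 0)
w2 = Gw1 = (7·2 + 2·0; 2·2 + 0·0) = (14, 4)
w3 = Gw2 = (106, 28)
Gw3 = (798, 212)
w3·Gw3 = 106·798 + 28·212 = 90524; w3·w3 = 106·106 + 28·28 = 12020
λ ≈ 90524/12020 = 7.531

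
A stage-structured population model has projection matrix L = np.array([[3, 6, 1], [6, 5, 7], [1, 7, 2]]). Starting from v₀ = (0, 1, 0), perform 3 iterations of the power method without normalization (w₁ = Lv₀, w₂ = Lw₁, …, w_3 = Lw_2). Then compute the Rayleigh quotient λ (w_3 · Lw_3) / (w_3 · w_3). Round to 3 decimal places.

λ ≈ 13.431

w1 = Lv₀ = (6, 5, 7)
w2 = Lw1 = (55, 110, 55)
w3 = Lw2 = (880, 1265, 935)
Lw3 = (11165, 18150, 11605)
w3·Lw3 = 880·11165 + 1265·18150 + 935·11605 = 43635625; w3·w3 = 880·880 + 1265·1265 + 935·935 = 3248850
λ ≈ 43635625/3248850 = 13.431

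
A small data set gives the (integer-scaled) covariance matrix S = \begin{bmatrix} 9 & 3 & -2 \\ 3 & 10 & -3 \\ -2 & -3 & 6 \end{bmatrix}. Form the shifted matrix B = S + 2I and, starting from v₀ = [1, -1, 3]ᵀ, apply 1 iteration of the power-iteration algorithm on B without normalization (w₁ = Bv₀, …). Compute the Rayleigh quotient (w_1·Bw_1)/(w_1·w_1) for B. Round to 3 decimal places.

11.769

B = S + 2I has rows (11, 3, -2); (3, 12, -3); (-2, -3, 8)
w1 = Bv₀ = (2, -18, 25)
Bw1 = (-82, -285, 250)
w1·Bw1 = 11216; w1·w1 = 953; μ ≈ 11216/953 = 11.769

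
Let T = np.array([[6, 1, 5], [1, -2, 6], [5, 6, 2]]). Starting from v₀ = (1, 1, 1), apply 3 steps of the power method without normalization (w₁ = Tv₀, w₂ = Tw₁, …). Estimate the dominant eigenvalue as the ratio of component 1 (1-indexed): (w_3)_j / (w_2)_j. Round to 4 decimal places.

w1 = Tv₀ = (6·1 + 1·1 + 5·1; 1·1 + (-2)·1 + 6·1; 5·1 + 6·1 + 2·1) = (12, 5, 13)
w2 = Tw1 = (6·12 + 1·5 + 5·13; 1·12 + (-2)·5 + 6·13; 5·12 + 6·5 + 2·13) = (142, 80, 116)
w3 = Tw2 = (1512, 678, 1422)
Ratio at component: 1512 / 142 = 10.6479

10.6479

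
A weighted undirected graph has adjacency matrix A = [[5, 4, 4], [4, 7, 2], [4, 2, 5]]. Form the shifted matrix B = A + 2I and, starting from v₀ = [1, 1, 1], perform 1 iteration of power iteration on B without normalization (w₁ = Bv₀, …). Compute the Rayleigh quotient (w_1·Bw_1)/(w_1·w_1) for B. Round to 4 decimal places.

B = A + 2I has rows (7, 4, 4); (4, 9, 2); (4, 2, 7)
w1 = Bv₀ = (7·1 + 4·1 + 4·1; 4·1 + 9·1 + 2·1; 4·1 + 2·1 + 7·1) = (15, 15, 13)
Bw1 = (217, 221, 181)
w1·Bw1 = 8923; w1·w1 = 619; μ ≈ 8923/619 = 14.4152

14.4152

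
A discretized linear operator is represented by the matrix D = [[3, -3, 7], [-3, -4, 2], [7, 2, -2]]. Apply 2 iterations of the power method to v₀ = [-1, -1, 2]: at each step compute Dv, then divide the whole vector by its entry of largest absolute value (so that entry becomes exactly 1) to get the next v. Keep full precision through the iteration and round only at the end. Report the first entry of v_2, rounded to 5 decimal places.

-0.56164

Dv0 = (14.000000, 11.000000, -13.000000); divide by 14.000000 → v1 = (1.000000, 0.785714, -0.928571)
Dv1 = (-5.857143, -8.000000, 10.428571); divide by 10.428571 → v2 = (-0.561644, -0.767123, 1.000000)
Requested entry of v2: -82/146 = -0.56164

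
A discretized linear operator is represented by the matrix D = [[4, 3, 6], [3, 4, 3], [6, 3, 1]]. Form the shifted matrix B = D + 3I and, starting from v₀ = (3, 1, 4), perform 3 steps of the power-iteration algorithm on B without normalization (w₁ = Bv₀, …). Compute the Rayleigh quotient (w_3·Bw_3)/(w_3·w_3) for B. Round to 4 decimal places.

14.1644

B = D + 3I has rows (7, 3, 6); (3, 7, 3); (6, 3, 4)
w1 = Bv₀ = (7·3 + 3·1 + 6·4; 3·3 + 7·1 + 3·4; 6·3 + 3·1 + 4·4) = (48, 28, 37)
w2 = Bw1 = (7·48 + 3·28 + 6·37; 3·48 + 7·28 + 3·37; 6·48 + 3·28 + 4·37) = (642, 451, 520)
w3 = Bw2 = (8967, 6643, 7285)
Bw3 = (126408, 95257, 102871)
w3·Bw3 = 2515708022; w3·w3 = 177607763; μ ≈ 2515708022/177607763 = 14.1644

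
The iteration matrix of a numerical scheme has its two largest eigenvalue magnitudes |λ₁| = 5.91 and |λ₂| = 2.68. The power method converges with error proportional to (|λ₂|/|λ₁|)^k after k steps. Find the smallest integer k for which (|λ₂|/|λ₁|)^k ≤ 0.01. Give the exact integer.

|λ₂/λ₁| = 2.68/5.91 = 0.45347
Need k ≥ ln(0.01) / ln(0.45347) = -4.6052 / -0.7908 ≈ 5.823
Smallest integer k satisfying the bound: 6

6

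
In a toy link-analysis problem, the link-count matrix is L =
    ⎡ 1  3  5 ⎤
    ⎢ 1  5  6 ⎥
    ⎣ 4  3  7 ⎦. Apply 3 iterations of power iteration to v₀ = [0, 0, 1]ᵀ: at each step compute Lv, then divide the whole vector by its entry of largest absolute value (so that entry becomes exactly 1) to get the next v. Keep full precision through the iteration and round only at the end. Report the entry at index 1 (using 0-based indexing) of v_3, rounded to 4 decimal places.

Lv0 = (5.00000, 6.00000, 7.00000); divide by 7.00000 → v1 = (0.71429, 0.85714, 1.00000)
Lv1 = (8.28571, 11.00000, 12.42857); divide by 12.42857 → v2 = (0.66667, 0.88506, 1.00000)
Lv2 = (8.32184, 11.09195, 12.32184); divide by 12.32184 → v3 = (0.67537, 0.90019, 1.00000)
Requested entry of v3: 965/1072 = 0.9002

0.9002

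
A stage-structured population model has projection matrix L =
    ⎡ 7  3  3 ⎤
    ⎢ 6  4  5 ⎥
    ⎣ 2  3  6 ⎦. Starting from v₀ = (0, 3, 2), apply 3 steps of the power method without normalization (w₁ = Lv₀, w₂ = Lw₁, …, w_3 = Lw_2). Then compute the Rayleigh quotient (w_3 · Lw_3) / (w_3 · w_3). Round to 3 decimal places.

12.804

w1 = Lv₀ = (15, 22, 21)
w2 = Lw1 = (234, 283, 222)
w3 = Lw2 = (3153, 3646, 2649)
Lw3 = (40956, 46747, 33138)
w3·Lw3 = 3153·40956 + 3646·46747 + 2649·33138 = 387356392; w3·w3 = 3153·3153 + 3646·3646 + 2649·2649 = 30251926
λ ≈ 387356392/30251926 = 12.804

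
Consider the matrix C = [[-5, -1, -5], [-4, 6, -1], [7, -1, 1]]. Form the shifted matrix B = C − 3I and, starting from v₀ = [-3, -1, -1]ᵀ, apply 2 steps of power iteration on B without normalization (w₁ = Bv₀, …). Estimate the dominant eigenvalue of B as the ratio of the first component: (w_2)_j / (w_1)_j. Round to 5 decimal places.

B = C − 3I has rows (-8, -1, -5); (-4, 3, -1); (7, -1, -2)
w1 = Bv₀ = (30, 10, -18)
w2 = Bw1 = (-160, -72, 236)
Ratio: -160/30 = -5.33333

-5.33333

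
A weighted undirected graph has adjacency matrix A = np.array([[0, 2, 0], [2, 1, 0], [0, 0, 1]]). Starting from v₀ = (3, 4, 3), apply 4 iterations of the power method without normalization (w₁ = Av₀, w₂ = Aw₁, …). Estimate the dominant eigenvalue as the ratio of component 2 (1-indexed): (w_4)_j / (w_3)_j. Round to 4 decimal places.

w1 = Av₀ = (0·3 + 2·4 + 0·3; 2·3 + 1·4 + 0·3; 0·3 + 0·4 + 1·3) = (8, 10, 3)
w2 = Aw1 = (0·8 + 2·10 + 0·3; 2·8 + 1·10 + 0·3; 0·8 + 0·10 + 1·3) = (20, 26, 3)
w3 = Aw2 = (52, 66, 3)
w4 = Aw3 = (132, 170, 3)
Ratio at component: 170 / 66 = 2.5758

2.5758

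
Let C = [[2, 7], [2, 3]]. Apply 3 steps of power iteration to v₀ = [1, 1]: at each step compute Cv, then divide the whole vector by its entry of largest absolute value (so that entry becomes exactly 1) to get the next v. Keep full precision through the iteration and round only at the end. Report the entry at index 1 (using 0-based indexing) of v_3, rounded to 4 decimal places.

0.6083

Cv0 = (9.00000, 5.00000); divide by 9.00000 → v1 = (1.00000, 0.55556)
Cv1 = (5.88889, 3.66667); divide by 5.88889 → v2 = (1.00000, 0.62264)
Cv2 = (6.35849, 3.86792); divide by 6.35849 → v3 = (1.00000, 0.60831)
Requested entry of v3: 205/337 = 0.6083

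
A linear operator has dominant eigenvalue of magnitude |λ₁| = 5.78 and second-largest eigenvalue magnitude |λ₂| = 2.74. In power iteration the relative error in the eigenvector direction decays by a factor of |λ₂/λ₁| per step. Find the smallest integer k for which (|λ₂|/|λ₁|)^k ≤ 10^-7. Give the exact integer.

|λ₂/λ₁| = 2.74/5.78 = 0.47405
Need k ≥ ln(10^-7) / ln(0.47405) = -16.1181 / -0.7464 ≈ 21.593
Smallest integer k satisfying the bound: 22

22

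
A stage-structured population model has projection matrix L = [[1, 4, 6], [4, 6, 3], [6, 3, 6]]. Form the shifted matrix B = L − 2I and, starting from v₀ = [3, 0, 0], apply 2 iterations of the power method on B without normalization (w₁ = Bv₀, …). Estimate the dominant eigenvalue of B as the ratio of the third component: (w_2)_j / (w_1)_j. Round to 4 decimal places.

5.0000

B = L − 2I has rows (-1, 4, 6); (4, 4, 3); (6, 3, 4)
w1 = Bv₀ = ((-1)·3 + 4·0 + 6·0; 4·3 + 4·0 + 3·0; 6·3 + 3·0 + 4·0) = (-3, 12, 18)
w2 = Bw1 = ((-1)·(-3) + 4·12 + 6·18; 4·(-3) + 4·12 + 3·18; 6·(-3) + 3·12 + 4·18) = (159, 90, 90)
Ratio: 90/18 = 5.0000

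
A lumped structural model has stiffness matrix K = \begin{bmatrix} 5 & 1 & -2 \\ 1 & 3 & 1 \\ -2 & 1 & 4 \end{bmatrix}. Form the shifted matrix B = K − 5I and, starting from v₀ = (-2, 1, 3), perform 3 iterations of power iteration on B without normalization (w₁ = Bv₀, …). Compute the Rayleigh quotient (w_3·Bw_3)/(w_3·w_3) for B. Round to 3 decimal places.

μ ≈ -0.082

B = K − 5I has rows (0, 1, -2); (1, -2, 1); (-2, 1, -1)
w1 = Bv₀ = (-5, -1, 2)
w2 = Bw1 = (-5, -1, 7)
w3 = Bw2 = (-15, 4, 2)
Bw3 = (0, -21, 32)
w3·Bw3 = -20; w3·w3 = 245; μ ≈ -20/245 = -0.082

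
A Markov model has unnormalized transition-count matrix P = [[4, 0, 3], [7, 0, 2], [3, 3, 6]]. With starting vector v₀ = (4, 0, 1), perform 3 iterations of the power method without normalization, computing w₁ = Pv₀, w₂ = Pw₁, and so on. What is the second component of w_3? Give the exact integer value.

1420

w1 = Pv₀ = (4·4 + 0·0 + 3·1; 7·4 + 0·0 + 2·1; 3·4 + 3·0 + 6·1) = (19, 30, 18)
w2 = Pw1 = (4·19 + 0·30 + 3·18; 7·19 + 0·30 + 2·18; 3·19 + 3·30 + 6·18) = (130, 169, 255)
w3 = Pw2 = (1285, 1420, 2427)
The requested component of w3 is 1420.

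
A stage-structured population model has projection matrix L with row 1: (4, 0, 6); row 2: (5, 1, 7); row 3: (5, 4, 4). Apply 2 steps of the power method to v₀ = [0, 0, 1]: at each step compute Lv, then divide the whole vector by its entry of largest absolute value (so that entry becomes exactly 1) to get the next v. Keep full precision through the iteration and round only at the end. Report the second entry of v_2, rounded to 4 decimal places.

0.8784

Lv0 = (6.00000, 7.00000, 4.00000); divide by 7.00000 → v1 = (0.85714, 1.00000, 0.57143)
Lv1 = (6.85714, 9.28571, 10.57143); divide by 10.57143 → v2 = (0.64865, 0.87838, 1.00000)
Requested entry of v2: 65/74 = 0.8784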